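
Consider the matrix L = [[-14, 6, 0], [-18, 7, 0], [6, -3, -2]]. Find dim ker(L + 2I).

L + 2I = [[-12, 6, 0], [-18, 9, 0], [6, -3, 0]].
This matrix has rank 1, so its null space has dimension 3 − 1 = 2.

2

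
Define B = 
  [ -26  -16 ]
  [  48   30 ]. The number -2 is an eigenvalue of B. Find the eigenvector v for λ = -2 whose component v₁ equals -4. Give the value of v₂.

B + 2I = [[-24, -16], [48, 32]].
Solving (B + 2I)v = 0 gives the eigenspace spanned by (-4, 6).
With v₁ = -4, v = (-4, 6), so v₂ = 6.

6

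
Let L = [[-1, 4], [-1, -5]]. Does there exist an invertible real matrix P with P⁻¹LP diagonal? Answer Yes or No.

Characteristic polynomial: p(r) = r^2 + 6r + 9 = (r + 3)^2.
r = -3 has algebraic multiplicity 2; rank(L + 3I) = 1, so geometric multiplicity = 1.
Geometric multiplicity < algebraic multiplicity, so L is not diagonalizable.

No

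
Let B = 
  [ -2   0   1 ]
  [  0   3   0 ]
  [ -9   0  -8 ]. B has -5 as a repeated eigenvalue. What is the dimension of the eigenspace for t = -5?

1

B + 5I = [[3, 0, 1], [0, 8, 0], [-9, 0, -3]].
This matrix has rank 2, so its null space has dimension 3 − 2 = 1.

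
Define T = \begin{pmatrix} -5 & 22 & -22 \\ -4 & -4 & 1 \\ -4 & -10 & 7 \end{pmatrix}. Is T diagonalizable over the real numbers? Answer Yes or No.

Characteristic polynomial: p(λ) = λ^3 + 2λ^2 - 33λ - 90 = (λ - 6)(λ + 3)(λ + 5).
All 3 eigenvalues are distinct, so T is diagonalizable.

Yes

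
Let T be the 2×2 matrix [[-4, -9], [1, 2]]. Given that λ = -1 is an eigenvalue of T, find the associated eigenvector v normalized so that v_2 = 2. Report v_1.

T + 1I = [[-3, -9], [1, 3]].
Solving (T + 1I)v = 0 gives the eigenspace spanned by (-6, 2).
With v_2 = 2, v = (-6, 2), so v_1 = -6.

-6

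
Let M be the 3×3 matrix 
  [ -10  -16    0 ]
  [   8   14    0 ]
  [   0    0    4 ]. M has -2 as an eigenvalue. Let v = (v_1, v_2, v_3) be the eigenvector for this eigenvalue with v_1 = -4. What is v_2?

M + 2I = [[-8, -16, 0], [8, 16, 0], [0, 0, 6]].
Solving (M + 2I)v = 0 gives the eigenspace spanned by (-4, 2, 0).
With v_1 = -4, v = (-4, 2, 0), so v_2 = 2.

2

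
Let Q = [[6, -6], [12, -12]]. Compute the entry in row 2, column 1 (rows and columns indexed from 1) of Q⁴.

Characteristic polynomial: r^2 + 6r = r(r + 6), so the eigenvalues are -6, 0.
r=0: eigenvector (1, 1).
r=-6: eigenvector (-1, -2).
P = [[1, -1], [1, -2]], D = diag(0, -6), P⁻¹ = [[2, -1], [1, -1]].
Q⁴ = P·diag(0, 1296)·P⁻¹ = [[-1296, 1296], [-2592, 2592]].
The requested entry is -2592.

-2592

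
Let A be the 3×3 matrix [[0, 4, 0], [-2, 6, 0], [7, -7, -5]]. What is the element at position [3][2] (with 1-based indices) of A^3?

Characteristic polynomial: μ^3 - μ^2 - 22μ + 40 = (μ - 4)(μ - 2)(μ + 5), so the eigenvalues are -5, 2, 4.
μ=2: eigenvector (2, 1, 1).
μ=4: eigenvector (1, 1, 0).
μ=-5: eigenvector (0, 0, 1).
P = [[2, 1, 0], [1, 1, 0], [1, 0, 1]], D = diag(2, 4, -5), P⁻¹ = [[1, -1, 0], [-1, 2, 0], [-1, 1, 1]].
A³ = P·diag(8, 64, -125)·P⁻¹ = [[-48, 112, 0], [-56, 120, 0], [133, -133, -125]].
The requested entry is -133.

-133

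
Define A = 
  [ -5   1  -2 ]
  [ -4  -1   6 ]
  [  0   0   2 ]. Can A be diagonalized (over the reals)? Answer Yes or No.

Characteristic polynomial: p(s) = s^3 + 4s^2 - 3s - 18 = (s - 2)(s + 3)^2.
s = -3 has algebraic multiplicity 2; rank(A + 3I) = 2, so geometric multiplicity = 1.
Geometric multiplicity < algebraic multiplicity, so A is not diagonalizable.

No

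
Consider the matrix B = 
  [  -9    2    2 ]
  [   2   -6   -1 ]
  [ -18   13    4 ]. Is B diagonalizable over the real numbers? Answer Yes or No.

No

Characteristic polynomial: p(μ) = μ^3 + 11μ^2 + 39μ + 45 = (μ + 3)^2(μ + 5).
μ = -3 has algebraic multiplicity 2; rank(B + 3I) = 2, so geometric multiplicity = 1.
Geometric multiplicity < algebraic multiplicity, so B is not diagonalizable.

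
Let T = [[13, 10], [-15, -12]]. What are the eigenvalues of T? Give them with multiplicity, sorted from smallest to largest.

-2, 3

Characteristic polynomial: p(r) = r^2 - r - 6 = (r - 3)(r + 2).
Roots (with multiplicity): -2, 3.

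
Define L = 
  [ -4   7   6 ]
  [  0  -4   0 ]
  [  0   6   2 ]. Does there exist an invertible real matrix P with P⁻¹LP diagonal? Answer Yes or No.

Characteristic polynomial: p(μ) = μ^3 + 6μ^2 - 32 = (μ - 2)(μ + 4)^2.
μ = -4 has algebraic multiplicity 2; rank(L + 4I) = 2, so geometric multiplicity = 1.
Geometric multiplicity < algebraic multiplicity, so L is not diagonalizable.

No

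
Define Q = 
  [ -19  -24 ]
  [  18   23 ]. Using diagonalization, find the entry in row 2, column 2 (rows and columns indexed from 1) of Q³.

Characteristic polynomial: λ^2 - 4λ - 5 = (λ - 5)(λ + 1), so the eigenvalues are -1, 5.
λ=5: eigenvector (-1, 1).
λ=-1: eigenvector (-4, 3).
P = [[-1, -4], [1, 3]], D = diag(5, -1), P⁻¹ = [[3, 4], [-1, -1]].
Q³ = P·diag(125, -1)·P⁻¹ = [[-379, -504], [378, 503]].
The requested entry is 503.

503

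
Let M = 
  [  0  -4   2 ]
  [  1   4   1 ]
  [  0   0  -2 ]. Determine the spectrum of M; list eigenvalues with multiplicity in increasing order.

Characteristic polynomial: p(r) = r^3 - 2r^2 - 4r + 8 = (r - 2)^2(r + 2).
Roots (with multiplicity): -2, 2, 2.

-2, 2, 2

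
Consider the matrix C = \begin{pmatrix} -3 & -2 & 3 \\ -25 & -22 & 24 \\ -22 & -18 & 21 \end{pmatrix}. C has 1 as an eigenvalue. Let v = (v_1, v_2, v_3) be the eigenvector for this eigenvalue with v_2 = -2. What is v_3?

C − 1I = [[-4, -2, 3], [-25, -23, 24], [-22, -18, 20]].
Solving (C − 1I)v = 0 gives the eigenspace spanned by (-2, -2, -4).
With v_2 = -2, v = (-2, -2, -4), so v_3 = -4.

-4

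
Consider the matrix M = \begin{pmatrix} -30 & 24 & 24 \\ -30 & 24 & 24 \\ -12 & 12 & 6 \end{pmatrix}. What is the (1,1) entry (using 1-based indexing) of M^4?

Characteristic polynomial: r^3 - 36r = r(r - 6)(r + 6), so the eigenvalues are -6, 0, 6.
r=6: eigenvector (2, 2, 1).
r=0: eigenvector (-4, -3, -2).
r=-6: eigenvector (1, 1, 0).
P = [[2, -4, 1], [2, -3, 1], [1, -2, 0]], D = diag(6, 0, -6), P⁻¹ = [[-2, 2, 1], [-1, 1, 0], [1, 0, -2]].
M⁴ = P·diag(1296, 0, 1296)·P⁻¹ = [[-3888, 5184, 0], [-3888, 5184, 0], [-2592, 2592, 1296]].
The requested entry is -3888.

-3888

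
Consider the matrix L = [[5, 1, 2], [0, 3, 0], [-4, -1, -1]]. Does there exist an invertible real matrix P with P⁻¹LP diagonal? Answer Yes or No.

Characteristic polynomial: p(r) = r^3 - 7r^2 + 15r - 9 = (r - 3)^2(r - 1).
r = 3 has algebraic multiplicity 2; rank(L − 3I) = 2, so geometric multiplicity = 1.
Geometric multiplicity < algebraic multiplicity, so L is not diagonalizable.

No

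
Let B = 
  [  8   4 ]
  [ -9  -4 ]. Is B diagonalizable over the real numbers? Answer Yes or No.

No

Characteristic polynomial: p(r) = r^2 - 4r + 4 = (r - 2)^2.
r = 2 has algebraic multiplicity 2; rank(B − 2I) = 1, so geometric multiplicity = 1.
Geometric multiplicity < algebraic multiplicity, so B is not diagonalizable.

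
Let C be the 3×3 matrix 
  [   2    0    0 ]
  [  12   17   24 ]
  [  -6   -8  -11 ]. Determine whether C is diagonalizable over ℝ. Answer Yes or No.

Characteristic polynomial: p(t) = t^3 - 8t^2 + 17t - 10 = (t - 5)(t - 2)(t - 1).
All 3 eigenvalues are distinct, so C is diagonalizable.

Yes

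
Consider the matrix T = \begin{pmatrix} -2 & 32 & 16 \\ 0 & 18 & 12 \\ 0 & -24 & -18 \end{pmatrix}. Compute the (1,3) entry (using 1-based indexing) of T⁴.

2560

Characteristic polynomial: λ^3 + 2λ^2 - 36λ - 72 = (λ - 6)(λ + 2)(λ + 6), so the eigenvalues are -6, -2, 6.
λ=-2: eigenvector (1, 0, 0).
λ=6: eigenvector (2, 1, -1).
λ=-6: eigenvector (0, -1, 2).
P = [[1, 2, 0], [0, 1, -1], [0, -1, 2]], D = diag(-2, 6, -6), P⁻¹ = [[1, -4, -2], [0, 2, 1], [0, 1, 1]].
T⁴ = P·diag(16, 1296, 1296)·P⁻¹ = [[16, 5120, 2560], [0, 1296, 0], [0, 0, 1296]].
The requested entry is 2560.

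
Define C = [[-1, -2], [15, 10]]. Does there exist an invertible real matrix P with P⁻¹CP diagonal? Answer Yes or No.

Yes

Characteristic polynomial: p(s) = s^2 - 9s + 20 = (s - 5)(s - 4).
All 2 eigenvalues are distinct, so C is diagonalizable.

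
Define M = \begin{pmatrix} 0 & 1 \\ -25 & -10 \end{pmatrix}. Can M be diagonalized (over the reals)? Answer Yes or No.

Characteristic polynomial: p(r) = r^2 + 10r + 25 = (r + 5)^2.
r = -5 has algebraic multiplicity 2; rank(M + 5I) = 1, so geometric multiplicity = 1.
Geometric multiplicity < algebraic multiplicity, so M is not diagonalizable.

No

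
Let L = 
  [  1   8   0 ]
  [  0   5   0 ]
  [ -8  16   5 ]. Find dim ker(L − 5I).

L − 5I = [[-4, 8, 0], [0, 0, 0], [-8, 16, 0]].
This matrix has rank 1, so its null space has dimension 3 − 1 = 2.

2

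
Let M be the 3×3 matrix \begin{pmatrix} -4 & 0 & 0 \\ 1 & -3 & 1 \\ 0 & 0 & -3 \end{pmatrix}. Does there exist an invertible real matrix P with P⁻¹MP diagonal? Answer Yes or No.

Characteristic polynomial: p(t) = t^3 + 10t^2 + 33t + 36 = (t + 3)^2(t + 4).
t = -3 has algebraic multiplicity 2; rank(M + 3I) = 2, so geometric multiplicity = 1.
Geometric multiplicity < algebraic multiplicity, so M is not diagonalizable.

No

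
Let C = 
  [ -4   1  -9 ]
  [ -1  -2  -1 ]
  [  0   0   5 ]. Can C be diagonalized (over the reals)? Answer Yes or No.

Characteristic polynomial: p(s) = s^3 + s^2 - 21s - 45 = (s - 5)(s + 3)^2.
s = -3 has algebraic multiplicity 2; rank(C + 3I) = 2, so geometric multiplicity = 1.
Geometric multiplicity < algebraic multiplicity, so C is not diagonalizable.

No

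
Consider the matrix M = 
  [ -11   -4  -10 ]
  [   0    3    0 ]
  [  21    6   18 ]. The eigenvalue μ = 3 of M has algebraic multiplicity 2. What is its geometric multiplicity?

M − 3I = [[-14, -4, -10], [0, 0, 0], [21, 6, 15]].
This matrix has rank 1, so its null space has dimension 3 − 1 = 2.

2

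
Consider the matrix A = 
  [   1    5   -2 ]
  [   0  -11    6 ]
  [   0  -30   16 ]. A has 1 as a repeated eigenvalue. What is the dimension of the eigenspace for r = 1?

A − 1I = [[0, 5, -2], [0, -12, 6], [0, -30, 15]].
This matrix has rank 2, so its null space has dimension 3 − 2 = 1.

1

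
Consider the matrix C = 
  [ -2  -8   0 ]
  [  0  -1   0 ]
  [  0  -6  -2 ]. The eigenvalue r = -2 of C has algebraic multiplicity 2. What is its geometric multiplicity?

C + 2I = [[0, -8, 0], [0, 1, 0], [0, -6, 0]].
This matrix has rank 1, so its null space has dimension 3 − 1 = 2.

2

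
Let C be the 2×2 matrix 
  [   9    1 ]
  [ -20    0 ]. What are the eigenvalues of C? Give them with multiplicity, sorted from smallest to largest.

4, 5

Characteristic polynomial: p(t) = t^2 - 9t + 20 = (t - 5)(t - 4).
Roots (with multiplicity): 4, 5.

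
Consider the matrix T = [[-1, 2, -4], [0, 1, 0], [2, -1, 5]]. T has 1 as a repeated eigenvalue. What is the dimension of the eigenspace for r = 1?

T − 1I = [[-2, 2, -4], [0, 0, 0], [2, -1, 4]].
This matrix has rank 2, so its null space has dimension 3 − 2 = 1.

1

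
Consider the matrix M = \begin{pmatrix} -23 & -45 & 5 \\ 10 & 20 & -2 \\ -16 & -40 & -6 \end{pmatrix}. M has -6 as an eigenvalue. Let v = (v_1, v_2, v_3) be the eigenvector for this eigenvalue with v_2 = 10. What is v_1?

-25

M + 6I = [[-17, -45, 5], [10, 26, -2], [-16, -40, 0]].
Solving (M + 6I)v = 0 gives the eigenspace spanned by (-25, 10, 5).
With v_2 = 10, v = (-25, 10, 5), so v_1 = -25.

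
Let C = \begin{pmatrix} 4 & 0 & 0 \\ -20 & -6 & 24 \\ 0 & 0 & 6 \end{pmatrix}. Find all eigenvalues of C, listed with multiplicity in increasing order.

-6, 4, 6

Characteristic polynomial: p(r) = r^3 - 4r^2 - 36r + 144 = (r - 6)(r - 4)(r + 6).
Roots (with multiplicity): -6, 4, 6.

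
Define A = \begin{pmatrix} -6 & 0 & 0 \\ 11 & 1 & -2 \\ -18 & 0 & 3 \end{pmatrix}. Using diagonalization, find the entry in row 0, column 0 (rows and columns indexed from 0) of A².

Characteristic polynomial: λ^3 + 2λ^2 - 21λ + 18 = (λ - 3)(λ - 1)(λ + 6), so the eigenvalues are -6, 1, 3.
λ=-6: eigenvector (1, -1, 2).
λ=3: eigenvector (0, -1, 1).
λ=1: eigenvector (0, 1, 0).
P = [[1, 0, 0], [-1, -1, 1], [2, 1, 0]], D = diag(-6, 3, 1), P⁻¹ = [[1, 0, 0], [-2, 0, 1], [-1, 1, 1]].
A² = P·diag(36, 9, 1)·P⁻¹ = [[36, 0, 0], [-19, 1, -8], [54, 0, 9]].
The requested entry is 36.

36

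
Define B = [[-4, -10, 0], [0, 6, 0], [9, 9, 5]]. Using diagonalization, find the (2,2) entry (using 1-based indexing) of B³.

Characteristic polynomial: μ^3 - 7μ^2 - 14μ + 120 = (μ - 6)(μ - 5)(μ + 4), so the eigenvalues are -4, 5, 6.
μ=-4: eigenvector (-1, 0, 1).
μ=6: eigenvector (-1, 1, 0).
μ=5: eigenvector (0, 0, 1).
P = [[-1, -1, 0], [0, 1, 0], [1, 0, 1]], D = diag(-4, 6, 5), P⁻¹ = [[-1, -1, 0], [0, 1, 0], [1, 1, 1]].
B³ = P·diag(-64, 216, 125)·P⁻¹ = [[-64, -280, 0], [0, 216, 0], [189, 189, 125]].
The requested entry is 216.

216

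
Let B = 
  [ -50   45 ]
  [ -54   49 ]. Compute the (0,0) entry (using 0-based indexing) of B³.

-1070

Characteristic polynomial: λ^2 + λ - 20 = (λ - 4)(λ + 5), so the eigenvalues are -5, 4.
λ=4: eigenvector (5, 6).
λ=-5: eigenvector (1, 1).
P = [[5, 1], [6, 1]], D = diag(4, -5), P⁻¹ = [[-1, 1], [6, -5]].
B³ = P·diag(64, -125)·P⁻¹ = [[-1070, 945], [-1134, 1009]].
The requested entry is -1070.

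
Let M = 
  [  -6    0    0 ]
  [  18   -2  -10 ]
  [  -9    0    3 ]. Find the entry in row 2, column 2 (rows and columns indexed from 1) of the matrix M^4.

16

Characteristic polynomial: μ^3 + 5μ^2 - 12μ - 36 = (μ - 3)(μ + 2)(μ + 6), so the eigenvalues are -6, -2, 3.
μ=-2: eigenvector (0, 1, 0).
μ=-6: eigenvector (1, -2, 1).
μ=3: eigenvector (0, -2, 1).
P = [[0, 1, 0], [1, -2, -2], [0, 1, 1]], D = diag(-2, -6, 3), P⁻¹ = [[0, 1, 2], [1, 0, 0], [-1, 0, 1]].
M⁴ = P·diag(16, 1296, 81)·P⁻¹ = [[1296, 0, 0], [-2430, 16, -130], [1215, 0, 81]].
The requested entry is 16.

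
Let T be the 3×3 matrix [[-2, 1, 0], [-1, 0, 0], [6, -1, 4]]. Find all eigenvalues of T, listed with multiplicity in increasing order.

Characteristic polynomial: p(λ) = λ^3 - 2λ^2 - 7λ - 4 = (λ - 4)(λ + 1)^2.
Roots (with multiplicity): -1, -1, 4.

-1, -1, 4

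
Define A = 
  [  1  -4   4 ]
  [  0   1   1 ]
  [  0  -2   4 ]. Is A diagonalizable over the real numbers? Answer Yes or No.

Characteristic polynomial: p(λ) = λ^3 - 6λ^2 + 11λ - 6 = (λ - 3)(λ - 2)(λ - 1).
All 3 eigenvalues are distinct, so A is diagonalizable.

Yes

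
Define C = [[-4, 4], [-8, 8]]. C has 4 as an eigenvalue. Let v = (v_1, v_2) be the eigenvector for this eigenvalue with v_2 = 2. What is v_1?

1

C − 4I = [[-8, 4], [-8, 4]].
Solving (C − 4I)v = 0 gives the eigenspace spanned by (1, 2).
With v_2 = 2, v = (1, 2), so v_1 = 1.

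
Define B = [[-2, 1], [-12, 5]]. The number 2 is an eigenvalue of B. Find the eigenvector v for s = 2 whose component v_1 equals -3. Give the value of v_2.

B − 2I = [[-4, 1], [-12, 3]].
Solving (B − 2I)v = 0 gives the eigenspace spanned by (-3, -12).
With v_1 = -3, v = (-3, -12), so v_2 = -12.

-12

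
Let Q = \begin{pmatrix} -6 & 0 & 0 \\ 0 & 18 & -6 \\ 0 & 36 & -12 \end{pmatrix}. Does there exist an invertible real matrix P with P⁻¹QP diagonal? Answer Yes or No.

Yes

Characteristic polynomial: p(λ) = λ^3 - 36λ = λ(λ - 6)(λ + 6).
All 3 eigenvalues are distinct, so Q is diagonalizable.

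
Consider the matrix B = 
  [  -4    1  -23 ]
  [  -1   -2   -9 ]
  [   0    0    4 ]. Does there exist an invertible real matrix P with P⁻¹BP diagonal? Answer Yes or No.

No

Characteristic polynomial: p(r) = r^3 + 2r^2 - 15r - 36 = (r - 4)(r + 3)^2.
r = -3 has algebraic multiplicity 2; rank(B + 3I) = 2, so geometric multiplicity = 1.
Geometric multiplicity < algebraic multiplicity, so B is not diagonalizable.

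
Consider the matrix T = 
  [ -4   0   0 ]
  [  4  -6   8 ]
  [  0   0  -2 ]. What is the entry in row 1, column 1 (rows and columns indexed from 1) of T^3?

Characteristic polynomial: s^3 + 12s^2 + 44s + 48 = (s + 2)(s + 4)(s + 6), so the eigenvalues are -6, -4, -2.
s=-2: eigenvector (0, 2, 1).
s=-6: eigenvector (0, 1, 0).
s=-4: eigenvector (1, 2, 0).
P = [[0, 0, 1], [2, 1, 2], [1, 0, 0]], D = diag(-2, -6, -4), P⁻¹ = [[0, 0, 1], [-2, 1, -2], [1, 0, 0]].
T³ = P·diag(-8, -216, -64)·P⁻¹ = [[-64, 0, 0], [304, -216, 416], [0, 0, -8]].
The requested entry is -64.

-64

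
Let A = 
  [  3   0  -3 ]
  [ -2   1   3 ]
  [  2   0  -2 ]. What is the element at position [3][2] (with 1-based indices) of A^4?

0

Characteristic polynomial: s^3 - 2s^2 + s = s(s - 1)^2, so the eigenvalues are 0, 1, 1.
s=1: eigenvector (3, -4, 2).
s=1: eigenvector (0, 1, 0).
s=0: eigenvector (1, -1, 1).
P = [[3, 0, 1], [-4, 1, -1], [2, 0, 1]], D = diag(1, 1, 0), P⁻¹ = [[1, 0, -1], [2, 1, -1], [-2, 0, 3]].
A⁴ = P·diag(1, 1, 0)·P⁻¹ = [[3, 0, -3], [-2, 1, 3], [2, 0, -2]].
The requested entry is 0.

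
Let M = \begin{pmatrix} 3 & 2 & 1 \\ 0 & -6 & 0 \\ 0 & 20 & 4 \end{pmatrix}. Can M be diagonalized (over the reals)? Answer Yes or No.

Yes

Characteristic polynomial: p(s) = s^3 - s^2 - 30s + 72 = (s - 4)(s - 3)(s + 6).
All 3 eigenvalues are distinct, so M is diagonalizable.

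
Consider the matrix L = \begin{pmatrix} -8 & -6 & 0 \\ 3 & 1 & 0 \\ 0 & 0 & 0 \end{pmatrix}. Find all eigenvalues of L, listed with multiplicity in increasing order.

-5, -2, 0

Characteristic polynomial: p(t) = t^3 + 7t^2 + 10t = t(t + 2)(t + 5).
Roots (with multiplicity): -5, -2, 0.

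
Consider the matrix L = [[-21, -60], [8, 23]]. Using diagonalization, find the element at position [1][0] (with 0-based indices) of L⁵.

Characteristic polynomial: s^2 - 2s - 3 = (s - 3)(s + 1), so the eigenvalues are -1, 3.
s=-1: eigenvector (-3, 1).
s=3: eigenvector (-5, 2).
P = [[-3, -5], [1, 2]], D = diag(-1, 3), P⁻¹ = [[-2, -5], [1, 3]].
L⁵ = P·diag(-1, 243)·P⁻¹ = [[-1221, -3660], [488, 1463]].
The requested entry is 488.

488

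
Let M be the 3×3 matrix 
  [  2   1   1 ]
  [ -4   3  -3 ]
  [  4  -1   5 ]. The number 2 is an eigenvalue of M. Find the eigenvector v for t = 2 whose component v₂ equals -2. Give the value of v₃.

M − 2I = [[0, 1, 1], [-4, 1, -3], [4, -1, 3]].
Solving (M − 2I)v = 0 gives the eigenspace spanned by (-2, -2, 2).
With v₂ = -2, v = (-2, -2, 2), so v₃ = 2.

2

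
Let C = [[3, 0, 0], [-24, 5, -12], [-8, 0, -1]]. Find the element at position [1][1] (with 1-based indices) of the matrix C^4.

Characteristic polynomial: t^3 - 7t^2 + 7t + 15 = (t - 5)(t - 3)(t + 1), so the eigenvalues are -1, 3, 5.
t=3: eigenvector (1, 0, -2).
t=5: eigenvector (0, 1, 0).
t=-1: eigenvector (0, 2, 1).
P = [[1, 0, 0], [0, 1, 2], [-2, 0, 1]], D = diag(3, 5, -1), P⁻¹ = [[1, 0, 0], [-4, 1, -2], [2, 0, 1]].
C⁴ = P·diag(81, 625, 1)·P⁻¹ = [[81, 0, 0], [-2496, 625, -1248], [-160, 0, 1]].
The requested entry is 81.

81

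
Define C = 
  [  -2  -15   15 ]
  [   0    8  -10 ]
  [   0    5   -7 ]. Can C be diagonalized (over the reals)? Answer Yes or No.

Characteristic polynomial: p(t) = t^3 + t^2 - 8t - 12 = (t - 3)(t + 2)^2.
t = -2 has algebraic multiplicity 2; rank(C + 2I) = 1, so geometric multiplicity = 2.
Every eigenvalue has geometric = algebraic multiplicity, so C is diagonalizable.

Yes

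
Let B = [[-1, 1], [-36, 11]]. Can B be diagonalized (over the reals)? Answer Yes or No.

Characteristic polynomial: p(μ) = μ^2 - 10μ + 25 = (μ - 5)^2.
μ = 5 has algebraic multiplicity 2; rank(B − 5I) = 1, so geometric multiplicity = 1.
Geometric multiplicity < algebraic multiplicity, so B is not diagonalizable.

No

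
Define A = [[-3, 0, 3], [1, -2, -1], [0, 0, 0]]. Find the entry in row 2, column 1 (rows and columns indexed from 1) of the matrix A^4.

-65

Characteristic polynomial: μ^3 + 5μ^2 + 6μ = μ(μ + 2)(μ + 3), so the eigenvalues are -3, -2, 0.
μ=-3: eigenvector (1, -1, 0).
μ=0: eigenvector (1, 0, 1).
μ=-2: eigenvector (0, 1, 0).
P = [[1, 1, 0], [-1, 0, 1], [0, 1, 0]], D = diag(-3, 0, -2), P⁻¹ = [[1, 0, -1], [0, 0, 1], [1, 1, -1]].
A⁴ = P·diag(81, 0, 16)·P⁻¹ = [[81, 0, -81], [-65, 16, 65], [0, 0, 0]].
The requested entry is -65.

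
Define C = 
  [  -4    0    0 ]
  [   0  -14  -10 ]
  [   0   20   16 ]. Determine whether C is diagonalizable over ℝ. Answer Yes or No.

Characteristic polynomial: p(r) = r^3 + 2r^2 - 32r - 96 = (r - 6)(r + 4)^2.
r = -4 has algebraic multiplicity 2; rank(C + 4I) = 1, so geometric multiplicity = 2.
Every eigenvalue has geometric = algebraic multiplicity, so C is diagonalizable.

Yes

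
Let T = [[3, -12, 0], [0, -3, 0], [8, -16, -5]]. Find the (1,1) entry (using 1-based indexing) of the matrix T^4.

Characteristic polynomial: r^3 + 5r^2 - 9r - 45 = (r - 3)(r + 3)(r + 5), so the eigenvalues are -5, -3, 3.
r=3: eigenvector (1, 0, 1).
r=-3: eigenvector (2, 1, 0).
r=-5: eigenvector (0, 0, 1).
P = [[1, 2, 0], [0, 1, 0], [1, 0, 1]], D = diag(3, -3, -5), P⁻¹ = [[1, -2, 0], [0, 1, 0], [-1, 2, 1]].
T⁴ = P·diag(81, 81, 625)·P⁻¹ = [[81, 0, 0], [0, 81, 0], [-544, 1088, 625]].
The requested entry is 81.

81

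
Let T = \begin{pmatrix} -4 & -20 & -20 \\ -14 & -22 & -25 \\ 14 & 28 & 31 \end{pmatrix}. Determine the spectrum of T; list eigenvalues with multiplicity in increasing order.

-4, 3, 6

Characteristic polynomial: p(r) = r^3 - 5r^2 - 18r + 72 = (r - 6)(r - 3)(r + 4).
Roots (with multiplicity): -4, 3, 6.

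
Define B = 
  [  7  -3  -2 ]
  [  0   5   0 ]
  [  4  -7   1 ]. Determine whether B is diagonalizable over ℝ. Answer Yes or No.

Characteristic polynomial: p(t) = t^3 - 13t^2 + 55t - 75 = (t - 5)^2(t - 3).
t = 5 has algebraic multiplicity 2; rank(B − 5I) = 2, so geometric multiplicity = 1.
Geometric multiplicity < algebraic multiplicity, so B is not diagonalizable.

No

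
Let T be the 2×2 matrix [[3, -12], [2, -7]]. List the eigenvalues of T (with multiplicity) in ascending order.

-3, -1

Characteristic polynomial: p(μ) = μ^2 + 4μ + 3 = (μ + 1)(μ + 3).
Roots (with multiplicity): -3, -1.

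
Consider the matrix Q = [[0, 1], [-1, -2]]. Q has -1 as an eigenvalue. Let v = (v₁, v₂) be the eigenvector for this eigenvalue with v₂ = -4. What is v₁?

4

Q + 1I = [[1, 1], [-1, -1]].
Solving (Q + 1I)v = 0 gives the eigenspace spanned by (4, -4).
With v₂ = -4, v = (4, -4), so v₁ = 4.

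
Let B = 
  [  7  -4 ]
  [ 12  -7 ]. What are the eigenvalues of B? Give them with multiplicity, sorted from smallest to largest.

-1, 1

Characteristic polynomial: p(s) = s^2 - 1 = (s - 1)(s + 1).
Roots (with multiplicity): -1, 1.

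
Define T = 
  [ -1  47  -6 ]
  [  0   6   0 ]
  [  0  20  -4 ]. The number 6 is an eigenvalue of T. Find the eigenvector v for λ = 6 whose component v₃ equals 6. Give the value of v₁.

T − 6I = [[-7, 47, -6], [0, 0, 0], [0, 20, -10]].
Solving (T − 6I)v = 0 gives the eigenspace spanned by (15, 3, 6).
With v₃ = 6, v = (15, 3, 6), so v₁ = 15.

15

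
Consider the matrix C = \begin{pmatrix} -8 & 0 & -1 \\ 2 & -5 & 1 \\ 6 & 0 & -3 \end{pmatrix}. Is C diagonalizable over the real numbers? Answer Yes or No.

Characteristic polynomial: p(t) = t^3 + 16t^2 + 85t + 150 = (t + 5)^2(t + 6).
t = -5 has algebraic multiplicity 2; rank(C + 5I) = 2, so geometric multiplicity = 1.
Geometric multiplicity < algebraic multiplicity, so C is not diagonalizable.

No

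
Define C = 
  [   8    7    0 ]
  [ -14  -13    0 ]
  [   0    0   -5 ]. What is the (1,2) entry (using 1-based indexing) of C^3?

217

Characteristic polynomial: λ^3 + 10λ^2 + 19λ - 30 = (λ - 1)(λ + 5)(λ + 6), so the eigenvalues are -6, -5, 1.
λ=1: eigenvector (1, -1, 0).
λ=-6: eigenvector (-1, 2, 0).
λ=-5: eigenvector (0, 0, 1).
P = [[1, -1, 0], [-1, 2, 0], [0, 0, 1]], D = diag(1, -6, -5), P⁻¹ = [[2, 1, 0], [1, 1, 0], [0, 0, 1]].
C³ = P·diag(1, -216, -125)·P⁻¹ = [[218, 217, 0], [-434, -433, 0], [0, 0, -125]].
The requested entry is 217.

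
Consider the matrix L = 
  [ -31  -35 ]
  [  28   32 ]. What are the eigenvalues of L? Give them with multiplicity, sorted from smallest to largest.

-3, 4

Characteristic polynomial: p(s) = s^2 - s - 12 = (s - 4)(s + 3).
Roots (with multiplicity): -3, 4.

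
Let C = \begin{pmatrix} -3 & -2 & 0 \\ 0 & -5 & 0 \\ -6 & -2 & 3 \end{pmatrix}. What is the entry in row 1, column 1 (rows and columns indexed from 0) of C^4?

625

Characteristic polynomial: μ^3 + 5μ^2 - 9μ - 45 = (μ - 3)(μ + 3)(μ + 5), so the eigenvalues are -5, -3, 3.
μ=-5: eigenvector (1, 1, 1).
μ=-3: eigenvector (1, 0, 1).
μ=3: eigenvector (0, 0, 1).
P = [[1, 1, 0], [1, 0, 0], [1, 1, 1]], D = diag(-5, -3, 3), P⁻¹ = [[0, 1, 0], [1, -1, 0], [-1, 0, 1]].
C⁴ = P·diag(625, 81, 81)·P⁻¹ = [[81, 544, 0], [0, 625, 0], [0, 544, 81]].
The requested entry is 625.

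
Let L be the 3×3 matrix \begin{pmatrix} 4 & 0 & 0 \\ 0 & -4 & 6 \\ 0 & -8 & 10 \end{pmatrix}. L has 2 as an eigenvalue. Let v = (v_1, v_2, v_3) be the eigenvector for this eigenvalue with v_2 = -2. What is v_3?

L − 2I = [[2, 0, 0], [0, -6, 6], [0, -8, 8]].
Solving (L − 2I)v = 0 gives the eigenspace spanned by (0, -2, -2).
With v_2 = -2, v = (0, -2, -2), so v_3 = -2.

-2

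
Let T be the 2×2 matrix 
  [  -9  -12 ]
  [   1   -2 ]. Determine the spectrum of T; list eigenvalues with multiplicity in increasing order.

-6, -5

Characteristic polynomial: p(r) = r^2 + 11r + 30 = (r + 5)(r + 6).
Roots (with multiplicity): -6, -5.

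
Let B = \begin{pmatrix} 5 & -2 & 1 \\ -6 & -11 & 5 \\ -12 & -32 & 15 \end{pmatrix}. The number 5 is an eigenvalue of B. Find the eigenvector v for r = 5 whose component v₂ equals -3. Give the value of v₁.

3

B − 5I = [[0, -2, 1], [-6, -16, 5], [-12, -32, 10]].
Solving (B − 5I)v = 0 gives the eigenspace spanned by (3, -3, -6).
With v₂ = -3, v = (3, -3, -6), so v₁ = 3.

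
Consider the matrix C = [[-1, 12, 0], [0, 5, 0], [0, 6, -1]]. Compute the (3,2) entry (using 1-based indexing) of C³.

Characteristic polynomial: λ^3 - 3λ^2 - 9λ - 5 = (λ - 5)(λ + 1)^2, so the eigenvalues are -1, -1, 5.
λ=-1: eigenvector (1, 0, -2).
λ=5: eigenvector (2, 1, 1).
λ=-1: eigenvector (-2, 0, 5).
P = [[1, 2, -2], [0, 1, 0], [-2, 1, 5]], D = diag(-1, 5, -1), P⁻¹ = [[5, -12, 2], [0, 1, 0], [2, -5, 1]].
C³ = P·diag(-1, 125, -1)·P⁻¹ = [[-1, 252, 0], [0, 125, 0], [0, 126, -1]].
The requested entry is 126.

126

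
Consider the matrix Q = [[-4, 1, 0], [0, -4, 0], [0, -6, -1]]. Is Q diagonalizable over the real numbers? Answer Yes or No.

Characteristic polynomial: p(r) = r^3 + 9r^2 + 24r + 16 = (r + 1)(r + 4)^2.
r = -4 has algebraic multiplicity 2; rank(Q + 4I) = 2, so geometric multiplicity = 1.
Geometric multiplicity < algebraic multiplicity, so Q is not diagonalizable.

No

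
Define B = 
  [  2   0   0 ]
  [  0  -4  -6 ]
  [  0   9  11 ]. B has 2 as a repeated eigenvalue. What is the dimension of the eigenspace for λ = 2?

2

B − 2I = [[0, 0, 0], [0, -6, -6], [0, 9, 9]].
This matrix has rank 1, so its null space has dimension 3 − 1 = 2.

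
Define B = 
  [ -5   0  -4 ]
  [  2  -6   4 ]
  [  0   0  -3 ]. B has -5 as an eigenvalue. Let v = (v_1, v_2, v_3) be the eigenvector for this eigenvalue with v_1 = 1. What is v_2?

2

B + 5I = [[0, 0, -4], [2, -1, 4], [0, 0, 2]].
Solving (B + 5I)v = 0 gives the eigenspace spanned by (1, 2, 0).
With v_1 = 1, v = (1, 2, 0), so v_2 = 2.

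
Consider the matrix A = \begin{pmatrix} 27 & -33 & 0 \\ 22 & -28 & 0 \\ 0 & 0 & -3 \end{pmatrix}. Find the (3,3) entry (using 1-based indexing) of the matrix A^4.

Characteristic polynomial: r^3 + 4r^2 - 27r - 90 = (r - 5)(r + 3)(r + 6), so the eigenvalues are -6, -3, 5.
r=5: eigenvector (3, 2, 0).
r=-6: eigenvector (1, 1, 0).
r=-3: eigenvector (0, 0, 1).
P = [[3, 1, 0], [2, 1, 0], [0, 0, 1]], D = diag(5, -6, -3), P⁻¹ = [[1, -1, 0], [-2, 3, 0], [0, 0, 1]].
A⁴ = P·diag(625, 1296, 81)·P⁻¹ = [[-717, 2013, 0], [-1342, 2638, 0], [0, 0, 81]].
The requested entry is 81.

81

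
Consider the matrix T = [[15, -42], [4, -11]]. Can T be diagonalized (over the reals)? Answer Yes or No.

Characteristic polynomial: p(λ) = λ^2 - 4λ + 3 = (λ - 3)(λ - 1).
All 2 eigenvalues are distinct, so T is diagonalizable.

Yes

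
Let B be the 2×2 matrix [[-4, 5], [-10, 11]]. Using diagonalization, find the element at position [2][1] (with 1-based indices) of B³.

-430

Characteristic polynomial: λ^2 - 7λ + 6 = (λ - 6)(λ - 1), so the eigenvalues are 1, 6.
λ=1: eigenvector (1, 1).
λ=6: eigenvector (1, 2).
P = [[1, 1], [1, 2]], D = diag(1, 6), P⁻¹ = [[2, -1], [-1, 1]].
B³ = P·diag(1, 216)·P⁻¹ = [[-214, 215], [-430, 431]].
The requested entry is -430.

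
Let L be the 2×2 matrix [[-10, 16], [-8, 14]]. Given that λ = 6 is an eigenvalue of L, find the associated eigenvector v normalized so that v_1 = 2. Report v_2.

2

L − 6I = [[-16, 16], [-8, 8]].
Solving (L − 6I)v = 0 gives the eigenspace spanned by (2, 2).
With v_1 = 2, v = (2, 2), so v_2 = 2.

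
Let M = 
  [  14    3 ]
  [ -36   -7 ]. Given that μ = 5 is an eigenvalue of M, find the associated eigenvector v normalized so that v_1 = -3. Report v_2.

9

M − 5I = [[9, 3], [-36, -12]].
Solving (M − 5I)v = 0 gives the eigenspace spanned by (-3, 9).
With v_1 = -3, v = (-3, 9), so v_2 = 9.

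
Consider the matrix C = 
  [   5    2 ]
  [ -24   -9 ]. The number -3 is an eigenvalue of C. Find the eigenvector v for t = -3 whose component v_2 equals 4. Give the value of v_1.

-1

C + 3I = [[8, 2], [-24, -6]].
Solving (C + 3I)v = 0 gives the eigenspace spanned by (-1, 4).
With v_2 = 4, v = (-1, 4), so v_1 = -1.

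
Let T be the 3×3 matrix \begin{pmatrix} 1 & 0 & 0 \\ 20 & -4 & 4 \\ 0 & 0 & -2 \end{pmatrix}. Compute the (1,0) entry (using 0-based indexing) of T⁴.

-1020

Characteristic polynomial: s^3 + 5s^2 + 2s - 8 = (s - 1)(s + 2)(s + 4), so the eigenvalues are -4, -2, 1.
s=1: eigenvector (1, 4, 0).
s=-4: eigenvector (0, 1, 0).
s=-2: eigenvector (0, 2, 1).
P = [[1, 0, 0], [4, 1, 2], [0, 0, 1]], D = diag(1, -4, -2), P⁻¹ = [[1, 0, 0], [-4, 1, -2], [0, 0, 1]].
T⁴ = P·diag(1, 256, 16)·P⁻¹ = [[1, 0, 0], [-1020, 256, -480], [0, 0, 16]].
The requested entry is -1020.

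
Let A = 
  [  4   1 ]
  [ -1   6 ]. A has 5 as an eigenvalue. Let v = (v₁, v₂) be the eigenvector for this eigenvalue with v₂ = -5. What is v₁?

-5

A − 5I = [[-1, 1], [-1, 1]].
Solving (A − 5I)v = 0 gives the eigenspace spanned by (-5, -5).
With v₂ = -5, v = (-5, -5), so v₁ = -5.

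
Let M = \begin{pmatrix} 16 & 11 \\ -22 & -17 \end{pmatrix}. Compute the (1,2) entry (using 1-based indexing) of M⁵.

10901

Characteristic polynomial: λ^2 + λ - 30 = (λ - 5)(λ + 6), so the eigenvalues are -6, 5.
λ=5: eigenvector (1, -1).
λ=-6: eigenvector (1, -2).
P = [[1, 1], [-1, -2]], D = diag(5, -6), P⁻¹ = [[2, 1], [-1, -1]].
M⁵ = P·diag(3125, -7776)·P⁻¹ = [[14026, 10901], [-21802, -18677]].
The requested entry is 10901.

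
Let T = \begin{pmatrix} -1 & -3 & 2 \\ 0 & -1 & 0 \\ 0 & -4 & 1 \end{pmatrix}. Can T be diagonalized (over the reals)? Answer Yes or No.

Characteristic polynomial: p(r) = r^3 + r^2 - r - 1 = (r - 1)(r + 1)^2.
r = -1 has algebraic multiplicity 2; rank(T + 1I) = 2, so geometric multiplicity = 1.
Geometric multiplicity < algebraic multiplicity, so T is not diagonalizable.

No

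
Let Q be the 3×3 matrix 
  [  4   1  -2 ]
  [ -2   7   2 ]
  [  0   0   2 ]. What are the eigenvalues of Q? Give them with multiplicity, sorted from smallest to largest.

2, 5, 6

Characteristic polynomial: p(λ) = λ^3 - 13λ^2 + 52λ - 60 = (λ - 6)(λ - 5)(λ - 2).
Roots (with multiplicity): 2, 5, 6.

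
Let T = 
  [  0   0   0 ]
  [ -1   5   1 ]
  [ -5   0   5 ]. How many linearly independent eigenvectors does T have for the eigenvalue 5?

1

T − 5I = [[-5, 0, 0], [-1, 0, 1], [-5, 0, 0]].
This matrix has rank 2, so its null space has dimension 3 − 2 = 1.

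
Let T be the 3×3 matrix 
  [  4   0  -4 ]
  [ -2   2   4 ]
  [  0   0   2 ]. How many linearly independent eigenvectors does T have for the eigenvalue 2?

T − 2I = [[2, 0, -4], [-2, 0, 4], [0, 0, 0]].
This matrix has rank 1, so its null space has dimension 3 − 1 = 2.

2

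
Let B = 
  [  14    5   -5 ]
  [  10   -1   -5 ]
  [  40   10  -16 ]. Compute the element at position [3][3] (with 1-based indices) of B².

Characteristic polynomial: λ^3 + 3λ^2 - 22λ - 24 = (λ - 4)(λ + 1)(λ + 6), so the eigenvalues are -6, -1, 4.
λ=-6: eigenvector (0, 1, 1).
λ=-1: eigenvector (-1, 1, -2).
λ=4: eigenvector (1, 0, 2).
P = [[0, -1, 1], [1, 1, 0], [1, -2, 2]], D = diag(-6, -1, 4), P⁻¹ = [[-2, 0, 1], [2, 1, -1], [3, 1, -1]].
B² = P·diag(36, 1, 16)·P⁻¹ = [[46, 15, -15], [-70, 1, 35], [20, 30, 6]].
The requested entry is 6.

6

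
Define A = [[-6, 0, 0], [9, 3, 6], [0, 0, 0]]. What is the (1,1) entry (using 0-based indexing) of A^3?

27

Characteristic polynomial: μ^3 + 3μ^2 - 18μ = μ(μ - 3)(μ + 6), so the eigenvalues are -6, 0, 3.
μ=0: eigenvector (0, -2, 1).
μ=3: eigenvector (0, 1, 0).
μ=-6: eigenvector (1, -1, 0).
P = [[0, 0, 1], [-2, 1, -1], [1, 0, 0]], D = diag(0, 3, -6), P⁻¹ = [[0, 0, 1], [1, 1, 2], [1, 0, 0]].
A³ = P·diag(0, 27, -216)·P⁻¹ = [[-216, 0, 0], [243, 27, 54], [0, 0, 0]].
The requested entry is 27.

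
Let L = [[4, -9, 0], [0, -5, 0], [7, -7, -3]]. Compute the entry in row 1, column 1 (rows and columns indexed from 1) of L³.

Characteristic polynomial: t^3 + 4t^2 - 17t - 60 = (t - 4)(t + 3)(t + 5), so the eigenvalues are -5, -3, 4.
t=4: eigenvector (1, 0, 1).
t=-5: eigenvector (1, 1, 0).
t=-3: eigenvector (0, 0, 1).
P = [[1, 1, 0], [0, 1, 0], [1, 0, 1]], D = diag(4, -5, -3), P⁻¹ = [[1, -1, 0], [0, 1, 0], [-1, 1, 1]].
L³ = P·diag(64, -125, -27)·P⁻¹ = [[64, -189, 0], [0, -125, 0], [91, -91, -27]].
The requested entry is 64.

64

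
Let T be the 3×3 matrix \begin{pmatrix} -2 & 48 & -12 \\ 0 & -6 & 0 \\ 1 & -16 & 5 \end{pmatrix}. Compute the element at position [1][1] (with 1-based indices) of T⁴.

-44

Characteristic polynomial: r^3 + 3r^2 - 16r + 12 = (r - 2)(r - 1)(r + 6), so the eigenvalues are -6, 1, 2.
r=2: eigenvector (3, 0, -1).
r=1: eigenvector (4, 0, -1).
r=-6: eigenvector (-6, 1, 2).
P = [[3, 4, -6], [0, 0, 1], [-1, -1, 2]], D = diag(2, 1, -6), P⁻¹ = [[-1, 2, -4], [1, 0, 3], [0, 1, 0]].
T⁴ = P·diag(16, 1, 1296)·P⁻¹ = [[-44, -7680, -180], [0, 1296, 0], [15, 2560, 61]].
The requested entry is -44.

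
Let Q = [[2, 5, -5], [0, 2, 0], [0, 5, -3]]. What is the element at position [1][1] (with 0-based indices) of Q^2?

4

Characteristic polynomial: μ^3 - μ^2 - 8μ + 12 = (μ - 2)^2(μ + 3), so the eigenvalues are -3, 2, 2.
μ=2: eigenvector (1, 0, 0).
μ=2: eigenvector (-1, 1, 1).
μ=-3: eigenvector (1, 0, 1).
P = [[1, -1, 1], [0, 1, 0], [0, 1, 1]], D = diag(2, 2, -3), P⁻¹ = [[1, 2, -1], [0, 1, 0], [0, -1, 1]].
Q² = P·diag(4, 4, 9)·P⁻¹ = [[4, -5, 5], [0, 4, 0], [0, -5, 9]].
The requested entry is 4.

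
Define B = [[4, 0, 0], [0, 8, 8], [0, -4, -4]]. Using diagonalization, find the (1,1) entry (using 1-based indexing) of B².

16

Characteristic polynomial: λ^3 - 8λ^2 + 16λ = λ(λ - 4)^2, so the eigenvalues are 0, 4, 4.
λ=4: eigenvector (1, 0, 0).
λ=4: eigenvector (0, 2, -1).
λ=0: eigenvector (0, -1, 1).
P = [[1, 0, 0], [0, 2, -1], [0, -1, 1]], D = diag(4, 4, 0), P⁻¹ = [[1, 0, 0], [0, 1, 1], [0, 1, 2]].
B² = P·diag(16, 16, 0)·P⁻¹ = [[16, 0, 0], [0, 32, 32], [0, -16, -16]].
The requested entry is 16.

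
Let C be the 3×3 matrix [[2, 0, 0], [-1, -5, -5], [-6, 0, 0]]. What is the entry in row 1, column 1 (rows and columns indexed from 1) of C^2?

4

Characteristic polynomial: λ^3 + 3λ^2 - 10λ = λ(λ - 2)(λ + 5), so the eigenvalues are -5, 0, 2.
λ=2: eigenvector (1, 2, -3).
λ=-5: eigenvector (0, 1, 0).
λ=0: eigenvector (0, -1, 1).
P = [[1, 0, 0], [2, 1, -1], [-3, 0, 1]], D = diag(2, -5, 0), P⁻¹ = [[1, 0, 0], [1, 1, 1], [3, 0, 1]].
C² = P·diag(4, 25, 0)·P⁻¹ = [[4, 0, 0], [33, 25, 25], [-12, 0, 0]].
The requested entry is 4.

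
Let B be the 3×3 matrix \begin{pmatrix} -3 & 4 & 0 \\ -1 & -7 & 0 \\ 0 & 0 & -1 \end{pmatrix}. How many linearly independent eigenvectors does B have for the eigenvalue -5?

1

B + 5I = [[2, 4, 0], [-1, -2, 0], [0, 0, 4]].
This matrix has rank 2, so its null space has dimension 3 − 2 = 1.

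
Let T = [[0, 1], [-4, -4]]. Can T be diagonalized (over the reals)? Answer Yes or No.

Characteristic polynomial: p(s) = s^2 + 4s + 4 = (s + 2)^2.
s = -2 has algebraic multiplicity 2; rank(T + 2I) = 1, so geometric multiplicity = 1.
Geometric multiplicity < algebraic multiplicity, so T is not diagonalizable.

No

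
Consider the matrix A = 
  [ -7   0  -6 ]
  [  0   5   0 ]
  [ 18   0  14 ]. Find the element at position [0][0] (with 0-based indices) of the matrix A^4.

-1811

Characteristic polynomial: μ^3 - 12μ^2 + 45μ - 50 = (μ - 5)^2(μ - 2), so the eigenvalues are 2, 5, 5.
μ=2: eigenvector (2, 0, -3).
μ=5: eigenvector (0, 1, 0).
μ=5: eigenvector (1, 0, -2).
P = [[2, 0, 1], [0, 1, 0], [-3, 0, -2]], D = diag(2, 5, 5), P⁻¹ = [[2, 0, 1], [0, 1, 0], [-3, 0, -2]].
A⁴ = P·diag(16, 625, 625)·P⁻¹ = [[-1811, 0, -1218], [0, 625, 0], [3654, 0, 2452]].
The requested entry is -1811.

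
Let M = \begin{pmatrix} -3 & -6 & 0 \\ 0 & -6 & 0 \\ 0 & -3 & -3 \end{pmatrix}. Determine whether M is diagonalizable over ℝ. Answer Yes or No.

Yes

Characteristic polynomial: p(r) = r^3 + 12r^2 + 45r + 54 = (r + 3)^2(r + 6).
r = -3 has algebraic multiplicity 2; rank(M + 3I) = 1, so geometric multiplicity = 2.
Every eigenvalue has geometric = algebraic multiplicity, so M is diagonalizable.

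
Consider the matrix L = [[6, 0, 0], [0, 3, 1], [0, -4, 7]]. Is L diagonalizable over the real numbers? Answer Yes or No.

No

Characteristic polynomial: p(s) = s^3 - 16s^2 + 85s - 150 = (s - 6)(s - 5)^2.
s = 5 has algebraic multiplicity 2; rank(L − 5I) = 2, so geometric multiplicity = 1.
Geometric multiplicity < algebraic multiplicity, so L is not diagonalizable.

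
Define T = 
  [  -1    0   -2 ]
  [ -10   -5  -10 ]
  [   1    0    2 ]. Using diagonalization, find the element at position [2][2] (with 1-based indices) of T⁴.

625

Characteristic polynomial: s^3 + 4s^2 - 5s = s(s - 1)(s + 5), so the eigenvalues are -5, 0, 1.
s=0: eigenvector (2, -2, -1).
s=-5: eigenvector (0, 1, 0).
s=1: eigenvector (-1, 0, 1).
P = [[2, 0, -1], [-2, 1, 0], [-1, 0, 1]], D = diag(0, -5, 1), P⁻¹ = [[1, 0, 1], [2, 1, 2], [1, 0, 2]].
T⁴ = P·diag(0, 625, 1)·P⁻¹ = [[-1, 0, -2], [1250, 625, 1250], [1, 0, 2]].
The requested entry is 625.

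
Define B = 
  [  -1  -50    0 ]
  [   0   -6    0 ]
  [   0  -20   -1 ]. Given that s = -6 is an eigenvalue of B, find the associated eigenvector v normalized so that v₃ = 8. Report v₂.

2

B + 6I = [[5, -50, 0], [0, 0, 0], [0, -20, 5]].
Solving (B + 6I)v = 0 gives the eigenspace spanned by (20, 2, 8).
With v₃ = 8, v = (20, 2, 8), so v₂ = 2.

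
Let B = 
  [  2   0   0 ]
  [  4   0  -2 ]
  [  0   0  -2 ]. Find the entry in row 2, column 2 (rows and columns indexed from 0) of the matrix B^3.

Characteristic polynomial: r^3 - 4r = r(r - 2)(r + 2), so the eigenvalues are -2, 0, 2.
r=2: eigenvector (1, 2, 0).
r=-2: eigenvector (0, 1, 1).
r=0: eigenvector (0, 1, 0).
P = [[1, 0, 0], [2, 1, 1], [0, 1, 0]], D = diag(2, -2, 0), P⁻¹ = [[1, 0, 0], [0, 0, 1], [-2, 1, -1]].
B³ = P·diag(8, -8, 0)·P⁻¹ = [[8, 0, 0], [16, 0, -8], [0, 0, -8]].
The requested entry is -8.

-8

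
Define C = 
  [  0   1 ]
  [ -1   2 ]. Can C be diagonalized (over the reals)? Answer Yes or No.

Characteristic polynomial: p(λ) = λ^2 - 2λ + 1 = (λ - 1)^2.
λ = 1 has algebraic multiplicity 2; rank(C − 1I) = 1, so geometric multiplicity = 1.
Geometric multiplicity < algebraic multiplicity, so C is not diagonalizable.

No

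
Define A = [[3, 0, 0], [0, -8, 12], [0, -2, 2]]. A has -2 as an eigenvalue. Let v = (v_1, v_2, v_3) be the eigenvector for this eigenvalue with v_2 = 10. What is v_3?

A + 2I = [[5, 0, 0], [0, -6, 12], [0, -2, 4]].
Solving (A + 2I)v = 0 gives the eigenspace spanned by (0, 10, 5).
With v_2 = 10, v = (0, 10, 5), so v_3 = 5.

5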